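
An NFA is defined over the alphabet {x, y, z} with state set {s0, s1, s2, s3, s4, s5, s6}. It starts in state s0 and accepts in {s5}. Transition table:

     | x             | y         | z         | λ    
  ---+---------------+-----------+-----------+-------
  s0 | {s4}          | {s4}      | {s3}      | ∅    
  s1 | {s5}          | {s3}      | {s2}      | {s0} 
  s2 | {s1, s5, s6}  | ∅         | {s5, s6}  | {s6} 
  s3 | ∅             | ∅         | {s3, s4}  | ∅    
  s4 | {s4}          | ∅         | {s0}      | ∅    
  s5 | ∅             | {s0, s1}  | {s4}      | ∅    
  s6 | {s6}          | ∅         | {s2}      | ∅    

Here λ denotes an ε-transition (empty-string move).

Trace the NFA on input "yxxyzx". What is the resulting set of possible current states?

∅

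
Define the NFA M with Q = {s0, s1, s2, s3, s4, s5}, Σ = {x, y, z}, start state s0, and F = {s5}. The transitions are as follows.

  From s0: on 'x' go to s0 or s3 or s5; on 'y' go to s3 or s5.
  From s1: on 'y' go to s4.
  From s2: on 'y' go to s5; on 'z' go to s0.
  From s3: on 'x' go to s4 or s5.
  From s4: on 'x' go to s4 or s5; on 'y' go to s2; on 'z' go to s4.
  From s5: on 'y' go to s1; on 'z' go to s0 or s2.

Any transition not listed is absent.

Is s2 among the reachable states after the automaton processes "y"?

Start in {s0}.
Read 'y': s0→{s3, s5}; now {s3, s5}.
State s2 is not in {s3, s5}.

No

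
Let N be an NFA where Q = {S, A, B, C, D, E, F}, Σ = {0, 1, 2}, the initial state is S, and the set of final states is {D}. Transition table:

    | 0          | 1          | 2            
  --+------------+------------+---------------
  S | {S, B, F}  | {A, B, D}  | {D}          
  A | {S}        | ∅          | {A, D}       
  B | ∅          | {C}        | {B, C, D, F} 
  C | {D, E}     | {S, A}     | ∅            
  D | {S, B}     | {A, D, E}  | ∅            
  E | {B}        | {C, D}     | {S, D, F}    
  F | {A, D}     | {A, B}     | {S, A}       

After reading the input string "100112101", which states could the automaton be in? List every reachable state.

{A, B, C, D}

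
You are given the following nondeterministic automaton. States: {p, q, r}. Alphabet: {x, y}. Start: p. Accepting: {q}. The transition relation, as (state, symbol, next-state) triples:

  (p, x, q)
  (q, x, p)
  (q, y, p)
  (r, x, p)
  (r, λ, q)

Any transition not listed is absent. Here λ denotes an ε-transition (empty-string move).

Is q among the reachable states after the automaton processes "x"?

Yes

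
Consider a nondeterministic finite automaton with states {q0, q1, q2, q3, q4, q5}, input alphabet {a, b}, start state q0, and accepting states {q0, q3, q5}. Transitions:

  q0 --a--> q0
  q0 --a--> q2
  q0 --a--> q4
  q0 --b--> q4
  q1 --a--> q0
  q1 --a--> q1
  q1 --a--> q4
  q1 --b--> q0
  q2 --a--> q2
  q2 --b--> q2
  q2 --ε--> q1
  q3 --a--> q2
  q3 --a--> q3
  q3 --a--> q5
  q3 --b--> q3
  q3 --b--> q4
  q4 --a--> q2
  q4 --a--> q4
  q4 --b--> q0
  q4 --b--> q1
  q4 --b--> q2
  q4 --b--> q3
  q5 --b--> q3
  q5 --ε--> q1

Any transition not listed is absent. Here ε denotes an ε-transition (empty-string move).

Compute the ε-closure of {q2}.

{q1, q2}

Begin with {q2}.
ε-move q2 → q1; add q1.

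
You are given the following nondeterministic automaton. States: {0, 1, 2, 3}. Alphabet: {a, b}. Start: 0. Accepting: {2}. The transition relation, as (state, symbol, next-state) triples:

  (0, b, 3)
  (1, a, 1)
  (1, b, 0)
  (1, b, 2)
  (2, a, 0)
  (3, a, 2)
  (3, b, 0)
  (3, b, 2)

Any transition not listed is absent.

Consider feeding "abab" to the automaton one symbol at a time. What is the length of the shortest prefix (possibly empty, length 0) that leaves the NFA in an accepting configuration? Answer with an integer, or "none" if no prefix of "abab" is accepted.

none

Start in {0}.
Read 'a': {0} → ∅.
The set is empty and remains empty for the remaining 3 symbols.
No reachable set along the way intersects F.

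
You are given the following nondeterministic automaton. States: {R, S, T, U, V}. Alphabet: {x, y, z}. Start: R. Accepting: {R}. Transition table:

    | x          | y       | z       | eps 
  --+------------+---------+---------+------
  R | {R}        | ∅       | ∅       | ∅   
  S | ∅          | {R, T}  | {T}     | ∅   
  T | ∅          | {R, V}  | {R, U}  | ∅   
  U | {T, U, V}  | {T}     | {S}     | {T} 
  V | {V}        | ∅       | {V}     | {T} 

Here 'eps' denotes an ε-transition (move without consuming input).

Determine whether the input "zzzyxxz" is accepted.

Start in {R}.
Read 'z': R→∅; now ∅.
The set is empty and remains empty for the remaining 6 symbols.
The final set ∅ contains no accepting state.

No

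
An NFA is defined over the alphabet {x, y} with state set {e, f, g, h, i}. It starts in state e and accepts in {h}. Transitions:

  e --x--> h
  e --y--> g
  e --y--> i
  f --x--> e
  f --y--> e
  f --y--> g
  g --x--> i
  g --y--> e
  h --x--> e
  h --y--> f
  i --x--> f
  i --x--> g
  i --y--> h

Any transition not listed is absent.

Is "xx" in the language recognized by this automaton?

No

Start in {e}.
Read 'x': e→{h}; now {h}.
Read 'x': h→{e}; now {e}.
The final set {e} contains no accepting state.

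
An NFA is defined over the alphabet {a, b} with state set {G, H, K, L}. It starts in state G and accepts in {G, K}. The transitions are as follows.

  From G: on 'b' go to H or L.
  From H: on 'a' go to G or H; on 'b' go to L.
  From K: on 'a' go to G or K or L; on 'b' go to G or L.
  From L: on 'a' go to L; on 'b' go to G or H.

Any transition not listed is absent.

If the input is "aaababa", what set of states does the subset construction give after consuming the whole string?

Start in {G}.
Read 'a': G→∅; now ∅.
The set is empty and remains empty for the remaining 6 symbols.

∅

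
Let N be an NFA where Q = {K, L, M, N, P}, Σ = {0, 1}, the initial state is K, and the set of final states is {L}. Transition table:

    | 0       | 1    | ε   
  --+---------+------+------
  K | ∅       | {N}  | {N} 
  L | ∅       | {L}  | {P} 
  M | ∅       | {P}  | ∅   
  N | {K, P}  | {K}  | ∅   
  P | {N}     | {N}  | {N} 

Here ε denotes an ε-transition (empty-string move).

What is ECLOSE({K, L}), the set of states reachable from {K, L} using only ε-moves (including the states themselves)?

Begin with {K, L}.
ε-move K → N; add N.
ε-move L → P; add P.

{K, L, N, P}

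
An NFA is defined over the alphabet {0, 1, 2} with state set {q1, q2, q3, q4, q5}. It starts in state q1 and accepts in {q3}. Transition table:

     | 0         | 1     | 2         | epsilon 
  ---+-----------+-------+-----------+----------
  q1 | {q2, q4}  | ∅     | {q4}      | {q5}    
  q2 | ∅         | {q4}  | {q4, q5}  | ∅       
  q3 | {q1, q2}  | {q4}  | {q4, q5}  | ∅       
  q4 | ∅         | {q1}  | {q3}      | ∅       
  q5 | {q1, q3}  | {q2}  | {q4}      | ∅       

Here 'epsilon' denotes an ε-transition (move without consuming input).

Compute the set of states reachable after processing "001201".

{q2, q4}

Start: ε-closure({q1}) = {q1, q5}.
Read '0': q1→{q2, q4}, q5→{q1, q3}; union {q1, q2, q3, q4}; ε-closure = {q1, q2, q3, q4, q5}.
Read '0': q1→{q2, q4}, q2→∅, q3→{q1, q2}, q4→∅, q5→{q1, q3}; union {q1, q2, q3, q4}; ε-closure = {q1, q2, q3, q4, q5}.
Read '1': q1→∅, q2→{q4}, q3→{q4}, q4→{q1}, q5→{q2}; union {q1, q2, q4}; ε-closure = {q1, q2, q4, q5}.
Read '2': q1→{q4}, q2→{q4, q5}, q4→{q3}, q5→{q4}; now {q3, q4, q5}.
Read '0': q3→{q1, q2}, q4→∅, q5→{q1, q3}; union {q1, q2, q3}; ε-closure = {q1, q2, q3, q5}.
Read '1': q1→∅, q2→{q4}, q3→{q4}, q5→{q2}; now {q2, q4}.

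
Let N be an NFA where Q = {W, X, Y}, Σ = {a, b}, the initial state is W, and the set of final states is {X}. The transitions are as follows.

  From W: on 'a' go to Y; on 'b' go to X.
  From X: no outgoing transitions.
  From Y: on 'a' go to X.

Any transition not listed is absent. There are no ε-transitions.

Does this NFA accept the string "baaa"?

No

Start in {W}.
Read 'b': {W} → {X}.
Read 'a': {X} → ∅.
The set is empty and remains empty for the remaining 2 symbols.
The final set ∅ contains no accepting state.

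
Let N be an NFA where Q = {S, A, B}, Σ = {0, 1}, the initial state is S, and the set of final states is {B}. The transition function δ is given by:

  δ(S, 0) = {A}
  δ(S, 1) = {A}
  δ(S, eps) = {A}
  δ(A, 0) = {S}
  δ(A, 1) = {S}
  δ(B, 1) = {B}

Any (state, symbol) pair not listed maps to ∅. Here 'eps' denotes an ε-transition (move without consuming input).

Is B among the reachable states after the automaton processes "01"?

Start: ε-closure({S}) = {S, A}.
Read '0': S→{A}, A→{S}; now {S, A}.
Read '1': S→{A}, A→{S}; now {S, A}.
State B is not in {S, A}.

No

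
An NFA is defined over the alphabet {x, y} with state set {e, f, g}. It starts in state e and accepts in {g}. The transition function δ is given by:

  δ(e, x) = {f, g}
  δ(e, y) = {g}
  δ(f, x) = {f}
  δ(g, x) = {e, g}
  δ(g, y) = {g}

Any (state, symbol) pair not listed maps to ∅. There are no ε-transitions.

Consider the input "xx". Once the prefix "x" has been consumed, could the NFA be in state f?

Yes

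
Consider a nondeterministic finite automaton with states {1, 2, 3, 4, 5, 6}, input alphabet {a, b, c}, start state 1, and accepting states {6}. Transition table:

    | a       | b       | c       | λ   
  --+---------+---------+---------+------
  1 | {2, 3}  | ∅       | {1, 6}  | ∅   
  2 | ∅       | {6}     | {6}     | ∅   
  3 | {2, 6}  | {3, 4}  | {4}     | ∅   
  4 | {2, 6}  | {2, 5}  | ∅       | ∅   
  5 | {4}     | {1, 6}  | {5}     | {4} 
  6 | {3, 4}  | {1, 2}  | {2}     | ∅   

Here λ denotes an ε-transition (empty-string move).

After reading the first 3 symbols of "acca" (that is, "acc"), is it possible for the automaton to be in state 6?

Start in {1}.
Read 'a': {1} → {2, 3}.
Read 'c': {2, 3} → {4, 6}.
Read 'c': {4, 6} → {2}.
State 6 is not in {2}.

No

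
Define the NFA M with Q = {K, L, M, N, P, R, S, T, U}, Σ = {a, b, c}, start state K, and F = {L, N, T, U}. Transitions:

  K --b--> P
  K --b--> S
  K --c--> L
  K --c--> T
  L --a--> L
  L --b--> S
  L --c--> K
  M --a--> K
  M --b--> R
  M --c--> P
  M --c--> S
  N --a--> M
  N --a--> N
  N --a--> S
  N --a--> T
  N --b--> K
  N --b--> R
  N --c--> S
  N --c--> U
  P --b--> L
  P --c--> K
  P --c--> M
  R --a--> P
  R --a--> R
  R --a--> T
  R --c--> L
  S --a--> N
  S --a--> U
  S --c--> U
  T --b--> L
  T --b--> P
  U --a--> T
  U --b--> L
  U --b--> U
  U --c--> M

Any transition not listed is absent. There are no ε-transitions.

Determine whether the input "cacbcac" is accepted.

Yes

Start in {K}.
Read 'c': {K} → {L, T}.
Read 'a': {L, T} → {L}.
Read 'c': {L} → {K}.
Read 'b': {K} → {P, S}.
Read 'c': {P, S} → {K, M, U}.
Read 'a': {K, M, U} → {K, T}.
Read 'c': {K, T} → {L, T}.
The final set {L, T} contains the accepting states L, T.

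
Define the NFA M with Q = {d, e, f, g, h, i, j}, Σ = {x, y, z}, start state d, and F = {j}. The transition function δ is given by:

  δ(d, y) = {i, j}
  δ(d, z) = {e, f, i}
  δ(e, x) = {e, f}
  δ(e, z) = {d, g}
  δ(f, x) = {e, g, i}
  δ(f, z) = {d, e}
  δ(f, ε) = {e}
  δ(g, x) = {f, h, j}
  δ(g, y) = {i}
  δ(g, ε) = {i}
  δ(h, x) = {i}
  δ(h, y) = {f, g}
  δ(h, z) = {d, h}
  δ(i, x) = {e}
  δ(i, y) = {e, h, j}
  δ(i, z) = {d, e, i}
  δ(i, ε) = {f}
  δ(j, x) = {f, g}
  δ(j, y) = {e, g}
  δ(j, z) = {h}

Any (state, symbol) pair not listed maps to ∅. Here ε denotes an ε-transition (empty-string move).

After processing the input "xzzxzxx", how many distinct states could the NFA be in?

0

Start in {d}.
Read 'x': {d} → ∅.
The set is empty and remains empty for the remaining 6 symbols.
That set has 0 states.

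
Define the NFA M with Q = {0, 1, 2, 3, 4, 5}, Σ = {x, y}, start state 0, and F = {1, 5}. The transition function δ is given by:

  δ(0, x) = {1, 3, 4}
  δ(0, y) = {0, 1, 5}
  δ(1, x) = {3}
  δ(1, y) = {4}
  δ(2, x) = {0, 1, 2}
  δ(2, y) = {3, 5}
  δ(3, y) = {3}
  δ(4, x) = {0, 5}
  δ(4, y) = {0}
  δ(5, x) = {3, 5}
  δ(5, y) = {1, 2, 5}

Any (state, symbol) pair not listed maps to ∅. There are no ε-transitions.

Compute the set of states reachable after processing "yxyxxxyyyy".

Start in {0}.
Read 'y': {0} → {0, 1, 5}.
Read 'x': {0, 1, 5} → {1, 3, 4, 5}.
Read 'y': {1, 3, 4, 5} → {0, 1, 2, 3, 4, 5}.
Read 'x': {0, 1, 2, 3, 4, 5} → {0, 1, 2, 3, 4, 5}.
Read 'x': {0, 1, 2, 3, 4, 5} → {0, 1, 2, 3, 4, 5}.
Read 'x': {0, 1, 2, 3, 4, 5} → {0, 1, 2, 3, 4, 5}.
Read 'y': {0, 1, 2, 3, 4, 5} → {0, 1, 2, 3, 4, 5}.
Read 'y': {0, 1, 2, 3, 4, 5} → {0, 1, 2, 3, 4, 5}.
Read 'y': {0, 1, 2, 3, 4, 5} → {0, 1, 2, 3, 4, 5}.
Read 'y': {0, 1, 2, 3, 4, 5} → {0, 1, 2, 3, 4, 5}.

{0, 1, 2, 3, 4, 5}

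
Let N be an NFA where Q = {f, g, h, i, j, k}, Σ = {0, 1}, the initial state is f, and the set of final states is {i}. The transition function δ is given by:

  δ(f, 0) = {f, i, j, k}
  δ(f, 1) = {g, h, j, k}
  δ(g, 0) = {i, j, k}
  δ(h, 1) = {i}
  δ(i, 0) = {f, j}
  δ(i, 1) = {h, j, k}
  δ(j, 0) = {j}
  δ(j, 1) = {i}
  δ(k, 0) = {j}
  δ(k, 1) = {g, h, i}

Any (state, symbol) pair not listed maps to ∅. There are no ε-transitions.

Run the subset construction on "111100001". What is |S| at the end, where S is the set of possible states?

5

Start in {f}.
Read '1': {f} → {g, h, j, k}.
Read '1': {g, h, j, k} → {g, h, i}.
Read '1': {g, h, i} → {h, i, j, k}.
Read '1': {h, i, j, k} → {g, h, i, j, k}.
Read '0': {g, h, i, j, k} → {f, i, j, k}.
Read '0': {f, i, j, k} → {f, i, j, k}.
Read '0': {f, i, j, k} → {f, i, j, k}.
Read '0': {f, i, j, k} → {f, i, j, k}.
Read '1': {f, i, j, k} → {g, h, i, j, k}.
That set has 5 states.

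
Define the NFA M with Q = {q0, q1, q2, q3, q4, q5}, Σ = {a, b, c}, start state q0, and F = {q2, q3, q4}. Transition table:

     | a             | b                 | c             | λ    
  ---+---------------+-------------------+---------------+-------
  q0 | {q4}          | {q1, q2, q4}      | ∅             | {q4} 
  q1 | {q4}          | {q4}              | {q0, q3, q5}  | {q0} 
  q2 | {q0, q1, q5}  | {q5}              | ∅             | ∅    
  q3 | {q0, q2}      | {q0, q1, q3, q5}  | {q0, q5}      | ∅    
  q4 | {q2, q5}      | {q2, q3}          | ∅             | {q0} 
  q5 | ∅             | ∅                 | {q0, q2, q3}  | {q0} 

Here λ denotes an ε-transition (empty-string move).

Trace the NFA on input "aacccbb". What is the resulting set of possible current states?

{q0, q1, q2, q3, q4, q5}

Start: ε-closure({q0}) = {q0, q4}.
Read 'a': q0→{q4}, q4→{q2, q5}; union {q2, q4, q5}; ε-closure = {q0, q2, q4, q5}.
Read 'a': q0→{q4}, q2→{q0, q1, q5}, q4→{q2, q5}, q5→∅; now {q0, q1, q2, q4, q5}.
Read 'c': q0→∅, q1→{q0, q3, q5}, q2→∅, q4→∅, q5→{q0, q2, q3}; union {q0, q2, q3, q5}; ε-closure = {q0, q2, q3, q4, q5}.
Read 'c': q0→∅, q2→∅, q3→{q0, q5}, q4→∅, q5→{q0, q2, q3}; union {q0, q2, q3, q5}; ε-closure = {q0, q2, q3, q4, q5}.
Read 'c': q0→∅, q2→∅, q3→{q0, q5}, q4→∅, q5→{q0, q2, q3}; union {q0, q2, q3, q5}; ε-closure = {q0, q2, q3, q4, q5}.
Read 'b': q0→{q1, q2, q4}, q2→{q5}, q3→{q0, q1, q3, q5}, q4→{q2, q3}, q5→∅; now {q0, q1, q2, q3, q4, q5}.
Read 'b': q0→{q1, q2, q4}, q1→{q4}, q2→{q5}, q3→{q0, q1, q3, q5}, q4→{q2, q3}, q5→∅; now {q0, q1, q2, q3, q4, q5}.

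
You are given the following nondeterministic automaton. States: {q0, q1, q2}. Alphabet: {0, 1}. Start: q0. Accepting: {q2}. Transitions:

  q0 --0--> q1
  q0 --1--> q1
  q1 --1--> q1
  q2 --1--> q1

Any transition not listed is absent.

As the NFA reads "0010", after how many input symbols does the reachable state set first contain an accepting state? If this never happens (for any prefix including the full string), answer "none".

Start in {q0}.
Read '0': {q0} → {q1}.
Read '0': {q1} → ∅.
The set is empty and remains empty for the remaining 2 symbols.
No reachable set along the way intersects F.

none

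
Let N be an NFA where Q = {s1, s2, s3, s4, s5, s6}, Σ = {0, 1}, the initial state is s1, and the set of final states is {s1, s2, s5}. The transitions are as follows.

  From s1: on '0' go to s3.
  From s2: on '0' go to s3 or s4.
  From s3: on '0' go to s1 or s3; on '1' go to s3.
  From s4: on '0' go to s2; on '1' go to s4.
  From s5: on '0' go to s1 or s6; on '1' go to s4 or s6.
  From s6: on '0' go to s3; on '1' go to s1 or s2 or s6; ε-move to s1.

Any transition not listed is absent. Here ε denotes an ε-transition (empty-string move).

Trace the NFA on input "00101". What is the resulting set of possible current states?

Start in {s1}.
Read '0': {s1} → {s3}.
Read '0': {s3} → {s1, s3}.
Read '1': {s1, s3} → {s3}.
Read '0': {s3} → {s1, s3}.
Read '1': {s1, s3} → {s3}.

{s3}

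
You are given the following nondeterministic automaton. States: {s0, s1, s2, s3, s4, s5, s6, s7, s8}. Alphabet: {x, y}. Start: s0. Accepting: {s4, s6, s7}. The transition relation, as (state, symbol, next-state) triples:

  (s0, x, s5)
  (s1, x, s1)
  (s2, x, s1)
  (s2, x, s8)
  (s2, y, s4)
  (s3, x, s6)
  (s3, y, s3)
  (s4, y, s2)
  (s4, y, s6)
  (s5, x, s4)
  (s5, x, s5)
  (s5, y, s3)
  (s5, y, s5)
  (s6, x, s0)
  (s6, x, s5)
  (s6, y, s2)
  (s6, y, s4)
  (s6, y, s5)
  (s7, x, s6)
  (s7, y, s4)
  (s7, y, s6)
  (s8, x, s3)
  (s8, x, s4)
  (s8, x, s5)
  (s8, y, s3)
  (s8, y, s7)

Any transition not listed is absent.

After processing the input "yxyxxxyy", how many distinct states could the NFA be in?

0

Start in {s0}.
Read 'y': {s0} → ∅.
The set is empty and remains empty for the remaining 7 symbols.
That set has 0 states.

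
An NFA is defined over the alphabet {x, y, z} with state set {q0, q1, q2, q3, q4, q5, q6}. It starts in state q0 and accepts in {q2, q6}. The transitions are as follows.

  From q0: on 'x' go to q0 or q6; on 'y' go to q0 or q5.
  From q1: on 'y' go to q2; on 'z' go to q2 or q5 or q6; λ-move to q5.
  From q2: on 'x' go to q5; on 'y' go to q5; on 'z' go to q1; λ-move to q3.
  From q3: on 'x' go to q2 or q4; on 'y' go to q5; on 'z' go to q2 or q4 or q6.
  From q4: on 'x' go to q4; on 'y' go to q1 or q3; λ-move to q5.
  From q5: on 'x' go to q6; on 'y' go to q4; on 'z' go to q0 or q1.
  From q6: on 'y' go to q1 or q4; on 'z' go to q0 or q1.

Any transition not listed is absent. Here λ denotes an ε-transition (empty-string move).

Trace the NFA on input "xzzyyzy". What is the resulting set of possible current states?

{q0, q1, q2, q3, q4, q5}

Start in {q0}.
Read 'x': {q0} → {q0, q6}.
Read 'z': {q0, q6} → {q0, q1, q5}.
Read 'z': {q0, q1, q5} → {q0, q1, q2, q3, q5, q6}.
Read 'y': {q0, q1, q2, q3, q5, q6} → {q0, q1, q2, q3, q4, q5}.
Read 'y': {q0, q1, q2, q3, q4, q5} → {q0, q1, q2, q3, q4, q5}.
Read 'z': {q0, q1, q2, q3, q4, q5} → {q0, q1, q2, q3, q4, q5, q6}.
Read 'y': {q0, q1, q2, q3, q4, q5, q6} → {q0, q1, q2, q3, q4, q5}.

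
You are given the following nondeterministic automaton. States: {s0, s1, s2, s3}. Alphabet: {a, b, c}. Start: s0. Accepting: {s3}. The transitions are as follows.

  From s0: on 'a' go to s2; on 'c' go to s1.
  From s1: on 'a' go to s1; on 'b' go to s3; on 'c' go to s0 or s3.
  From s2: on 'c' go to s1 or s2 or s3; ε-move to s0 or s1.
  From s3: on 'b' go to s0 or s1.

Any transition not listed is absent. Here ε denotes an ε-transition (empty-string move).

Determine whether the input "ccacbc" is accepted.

Yes

Start in {s0}.
Read 'c': {s0} → {s1}.
Read 'c': {s1} → {s0, s3}.
Read 'a': {s0, s3} → {s0, s1, s2}.
Read 'c': {s0, s1, s2} → {s0, s1, s2, s3}.
Read 'b': {s0, s1, s2, s3} → {s0, s1, s3}.
Read 'c': {s0, s1, s3} → {s0, s1, s3}.
The final set {s0, s1, s3} contains the accepting state s3.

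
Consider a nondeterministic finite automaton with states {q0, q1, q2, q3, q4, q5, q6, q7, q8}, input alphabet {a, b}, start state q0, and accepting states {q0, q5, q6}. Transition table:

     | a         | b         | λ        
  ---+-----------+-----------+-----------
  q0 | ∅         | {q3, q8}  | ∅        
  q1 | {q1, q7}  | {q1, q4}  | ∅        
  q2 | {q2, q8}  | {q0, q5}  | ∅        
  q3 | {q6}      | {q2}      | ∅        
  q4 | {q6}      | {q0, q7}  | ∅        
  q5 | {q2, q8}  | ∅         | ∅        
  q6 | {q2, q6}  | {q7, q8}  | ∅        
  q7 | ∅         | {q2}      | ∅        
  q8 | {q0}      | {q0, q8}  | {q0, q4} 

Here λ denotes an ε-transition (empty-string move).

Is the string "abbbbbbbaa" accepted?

Start in {q0}.
Read 'a': q0→∅; now ∅.
The set is empty and remains empty for the remaining 9 symbols.
The final set ∅ contains no accepting state.

No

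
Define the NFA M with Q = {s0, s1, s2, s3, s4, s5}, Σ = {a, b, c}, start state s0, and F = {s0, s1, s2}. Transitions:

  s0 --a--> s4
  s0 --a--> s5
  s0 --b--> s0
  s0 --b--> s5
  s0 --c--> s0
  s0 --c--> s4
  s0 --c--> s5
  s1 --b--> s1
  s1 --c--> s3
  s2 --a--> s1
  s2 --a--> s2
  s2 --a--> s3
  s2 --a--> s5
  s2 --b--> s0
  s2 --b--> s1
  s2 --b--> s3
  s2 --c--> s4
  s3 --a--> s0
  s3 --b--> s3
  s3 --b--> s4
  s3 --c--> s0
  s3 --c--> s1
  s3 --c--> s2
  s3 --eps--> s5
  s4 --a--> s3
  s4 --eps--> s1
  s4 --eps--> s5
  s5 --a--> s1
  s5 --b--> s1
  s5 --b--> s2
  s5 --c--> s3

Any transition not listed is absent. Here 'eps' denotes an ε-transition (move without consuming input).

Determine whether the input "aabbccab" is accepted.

Start in {s0}.
Read 'a': s0→{s4, s5}; union {s4, s5}; ε-closure = {s1, s4, s5}.
Read 'a': s1→∅, s4→{s3}, s5→{s1}; union {s1, s3}; ε-closure = {s1, s3, s5}.
Read 'b': s1→{s1}, s3→{s3, s4}, s5→{s1, s2}; union {s1, s2, s3, s4}; ε-closure = {s1, s2, s3, s4, s5}.
Read 'b': s1→{s1}, s2→{s0, s1, s3}, s3→{s3, s4}, s4→∅, s5→{s1, s2}; union {s0, s1, s2, s3, s4}; ε-closure = {s0, s1, s2, s3, s4, s5}.
Read 'c': s0→{s0, s4, s5}, s1→{s3}, s2→{s4}, s3→{s0, s1, s2}, s4→∅, s5→{s3}; now {s0, s1, s2, s3, s4, s5}.
Read 'c': s0→{s0, s4, s5}, s1→{s3}, s2→{s4}, s3→{s0, s1, s2}, s4→∅, s5→{s3}; now {s0, s1, s2, s3, s4, s5}.
Read 'a': s0→{s4, s5}, s1→∅, s2→{s1, s2, s3, s5}, s3→{s0}, s4→{s3}, s5→{s1}; now {s0, s1, s2, s3, s4, s5}.
Read 'b': s0→{s0, s5}, s1→{s1}, s2→{s0, s1, s3}, s3→{s3, s4}, s4→∅, s5→{s1, s2}; now {s0, s1, s2, s3, s4, s5}.
The final set {s0, s1, s2, s3, s4, s5} contains the accepting states s0, s1, s2.

Yes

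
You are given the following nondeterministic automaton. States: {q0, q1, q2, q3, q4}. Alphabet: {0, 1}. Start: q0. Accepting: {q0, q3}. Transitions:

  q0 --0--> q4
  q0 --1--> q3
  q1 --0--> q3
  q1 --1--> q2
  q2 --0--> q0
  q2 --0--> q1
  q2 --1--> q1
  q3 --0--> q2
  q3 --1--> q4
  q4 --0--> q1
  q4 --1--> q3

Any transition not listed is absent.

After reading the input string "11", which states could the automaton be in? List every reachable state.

{q4}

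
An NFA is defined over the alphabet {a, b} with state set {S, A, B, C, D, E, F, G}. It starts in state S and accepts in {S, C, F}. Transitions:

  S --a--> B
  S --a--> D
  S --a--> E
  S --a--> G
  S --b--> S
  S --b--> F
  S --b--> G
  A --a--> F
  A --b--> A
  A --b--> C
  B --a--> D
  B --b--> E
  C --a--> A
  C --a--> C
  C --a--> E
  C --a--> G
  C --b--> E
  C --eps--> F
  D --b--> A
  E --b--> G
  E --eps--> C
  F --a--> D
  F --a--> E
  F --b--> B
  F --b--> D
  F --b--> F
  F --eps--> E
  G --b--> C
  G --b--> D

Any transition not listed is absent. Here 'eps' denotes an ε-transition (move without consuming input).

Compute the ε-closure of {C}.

{C, E, F}

Begin with {C}.
ε-move C → F; add F.
ε-move F → E; add E.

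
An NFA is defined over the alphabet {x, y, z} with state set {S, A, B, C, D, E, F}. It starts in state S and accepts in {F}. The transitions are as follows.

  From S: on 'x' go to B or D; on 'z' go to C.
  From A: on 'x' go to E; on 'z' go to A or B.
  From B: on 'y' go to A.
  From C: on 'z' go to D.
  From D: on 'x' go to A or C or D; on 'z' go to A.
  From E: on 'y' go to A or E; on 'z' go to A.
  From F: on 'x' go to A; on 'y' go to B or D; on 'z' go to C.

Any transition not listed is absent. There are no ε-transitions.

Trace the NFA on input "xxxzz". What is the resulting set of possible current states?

Start in {S}.
Read 'x': S→{B, D}; now {B, D}.
Read 'x': B→∅, D→{A, C, D}; now {A, C, D}.
Read 'x': A→{E}, C→∅, D→{A, C, D}; now {A, C, D, E}.
Read 'z': A→{A, B}, C→{D}, D→{A}, E→{A}; now {A, B, D}.
Read 'z': A→{A, B}, B→∅, D→{A}; now {A, B}.

{A, B}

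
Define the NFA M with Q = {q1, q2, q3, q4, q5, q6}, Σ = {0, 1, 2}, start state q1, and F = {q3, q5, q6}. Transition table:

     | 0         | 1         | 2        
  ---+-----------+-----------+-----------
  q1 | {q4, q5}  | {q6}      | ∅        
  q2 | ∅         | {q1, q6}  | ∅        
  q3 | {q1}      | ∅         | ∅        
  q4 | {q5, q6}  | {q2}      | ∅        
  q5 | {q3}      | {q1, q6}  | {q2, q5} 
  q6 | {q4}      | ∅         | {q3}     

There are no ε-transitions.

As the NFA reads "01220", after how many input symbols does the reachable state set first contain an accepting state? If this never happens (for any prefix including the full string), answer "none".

1

Start in {q1}.
Read '0': q1→{q4, q5}; now {q4, q5}.
None of the earlier sets intersect F, but {q4, q5} does.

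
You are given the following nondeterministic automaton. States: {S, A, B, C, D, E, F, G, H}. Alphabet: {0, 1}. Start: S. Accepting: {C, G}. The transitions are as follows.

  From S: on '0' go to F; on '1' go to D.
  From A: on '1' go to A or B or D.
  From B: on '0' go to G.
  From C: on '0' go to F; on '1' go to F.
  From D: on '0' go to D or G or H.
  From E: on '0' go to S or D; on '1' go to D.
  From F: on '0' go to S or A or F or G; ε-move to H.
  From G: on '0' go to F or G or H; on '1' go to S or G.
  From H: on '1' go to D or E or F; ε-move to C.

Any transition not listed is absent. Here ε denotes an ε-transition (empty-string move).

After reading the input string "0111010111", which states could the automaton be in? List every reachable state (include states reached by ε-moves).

{S, A, B, C, D, E, F, G, H}

Start in {S}.
Read '0': S→{F}; union {F}; ε-closure = {C, F, H}.
Read '1': C→{F}, F→∅, H→{D, E, F}; union {D, E, F}; ε-closure = {C, D, E, F, H}.
Read '1': C→{F}, D→∅, E→{D}, F→∅, H→{D, E, F}; union {D, E, F}; ε-closure = {C, D, E, F, H}.
Read '1': C→{F}, D→∅, E→{D}, F→∅, H→{D, E, F}; union {D, E, F}; ε-closure = {C, D, E, F, H}.
Read '0': C→{F}, D→{D, G, H}, E→{S, D}, F→{S, A, F, G}, H→∅; union {S, A, D, F, G, H}; ε-closure = {S, A, C, D, F, G, H}.
Read '1': S→{D}, A→{A, B, D}, C→{F}, D→∅, F→∅, G→{S, G}, H→{D, E, F}; union {S, A, B, D, E, F, G}; ε-closure = {S, A, B, C, D, E, F, G, H}.
Read '0': S→{F}, A→∅, B→{G}, C→{F}, D→{D, G, H}, E→{S, D}, F→{S, A, F, G}, G→{F, G, H}, H→∅; union {S, A, D, F, G, H}; ε-closure = {S, A, C, D, F, G, H}.
Read '1': S→{D}, A→{A, B, D}, C→{F}, D→∅, F→∅, G→{S, G}, H→{D, E, F}; union {S, A, B, D, E, F, G}; ε-closure = {S, A, B, C, D, E, F, G, H}.
Read '1': S→{D}, A→{A, B, D}, B→∅, C→{F}, D→∅, E→{D}, F→∅, G→{S, G}, H→{D, E, F}; union {S, A, B, D, E, F, G}; ε-closure = {S, A, B, C, D, E, F, G, H}.
Read '1': S→{D}, A→{A, B, D}, B→∅, C→{F}, D→∅, E→{D}, F→∅, G→{S, G}, H→{D, E, F}; union {S, A, B, D, E, F, G}; ε-closure = {S, A, B, C, D, E, F, G, H}.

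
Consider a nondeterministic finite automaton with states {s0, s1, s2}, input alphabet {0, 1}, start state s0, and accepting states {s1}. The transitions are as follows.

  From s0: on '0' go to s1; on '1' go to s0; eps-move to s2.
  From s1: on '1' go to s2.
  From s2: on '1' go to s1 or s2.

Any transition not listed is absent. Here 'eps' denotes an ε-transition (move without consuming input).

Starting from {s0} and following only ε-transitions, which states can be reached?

{s0, s2}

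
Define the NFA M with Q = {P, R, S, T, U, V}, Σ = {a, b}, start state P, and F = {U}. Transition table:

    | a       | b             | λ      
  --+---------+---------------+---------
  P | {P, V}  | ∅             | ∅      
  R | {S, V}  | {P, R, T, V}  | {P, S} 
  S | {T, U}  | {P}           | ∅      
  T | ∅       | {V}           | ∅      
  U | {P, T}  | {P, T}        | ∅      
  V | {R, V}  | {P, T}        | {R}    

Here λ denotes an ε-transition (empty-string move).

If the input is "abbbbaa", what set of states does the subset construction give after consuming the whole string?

Start in {P}.
Read 'a': P→{P, V}; union {P, V}; ε-closure = {P, R, S, V}.
Read 'b': P→∅, R→{P, R, T, V}, S→{P}, V→{P, T}; union {P, R, T, V}; ε-closure = {P, R, S, T, V}.
Read 'b': P→∅, R→{P, R, T, V}, S→{P}, T→{V}, V→{P, T}; union {P, R, T, V}; ε-closure = {P, R, S, T, V}.
Read 'b': P→∅, R→{P, R, T, V}, S→{P}, T→{V}, V→{P, T}; union {P, R, T, V}; ε-closure = {P, R, S, T, V}.
Read 'b': P→∅, R→{P, R, T, V}, S→{P}, T→{V}, V→{P, T}; union {P, R, T, V}; ε-closure = {P, R, S, T, V}.
Read 'a': P→{P, V}, R→{S, V}, S→{T, U}, T→∅, V→{R, V}; now {P, R, S, T, U, V}.
Read 'a': P→{P, V}, R→{S, V}, S→{T, U}, T→∅, U→{P, T}, V→{R, V}; now {P, R, S, T, U, V}.

{P, R, S, T, U, V}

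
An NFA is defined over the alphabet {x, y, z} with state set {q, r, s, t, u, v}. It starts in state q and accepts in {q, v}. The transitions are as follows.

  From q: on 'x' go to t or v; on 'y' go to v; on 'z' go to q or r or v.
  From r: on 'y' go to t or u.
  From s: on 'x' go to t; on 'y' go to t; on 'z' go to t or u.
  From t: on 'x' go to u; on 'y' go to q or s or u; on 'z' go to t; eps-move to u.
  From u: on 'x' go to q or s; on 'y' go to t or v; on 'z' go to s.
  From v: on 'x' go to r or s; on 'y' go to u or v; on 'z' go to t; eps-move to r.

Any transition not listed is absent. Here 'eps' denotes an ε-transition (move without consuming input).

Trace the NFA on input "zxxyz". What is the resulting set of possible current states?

{q, r, s, t, u, v}

Start in {q}.
Read 'z': q→{q, r, v}; now {q, r, v}.
Read 'x': q→{t, v}, r→∅, v→{r, s}; union {r, s, t, v}; ε-closure = {r, s, t, u, v}.
Read 'x': r→∅, s→{t}, t→{u}, u→{q, s}, v→{r, s}; now {q, r, s, t, u}.
Read 'y': q→{v}, r→{t, u}, s→{t}, t→{q, s, u}, u→{t, v}; union {q, s, t, u, v}; ε-closure = {q, r, s, t, u, v}.
Read 'z': q→{q, r, v}, r→∅, s→{t, u}, t→{t}, u→{s}, v→{t}; now {q, r, s, t, u, v}.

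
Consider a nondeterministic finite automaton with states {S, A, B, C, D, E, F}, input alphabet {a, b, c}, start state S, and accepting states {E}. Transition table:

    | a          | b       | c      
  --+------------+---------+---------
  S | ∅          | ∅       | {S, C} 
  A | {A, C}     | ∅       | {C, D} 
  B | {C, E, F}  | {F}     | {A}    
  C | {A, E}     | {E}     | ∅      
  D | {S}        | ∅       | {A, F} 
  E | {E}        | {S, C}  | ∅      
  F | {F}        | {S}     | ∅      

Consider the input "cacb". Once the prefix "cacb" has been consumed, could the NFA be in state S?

No

Start in {S}.
Read 'c': {S} → {S, C}.
Read 'a': {S, C} → {A, E}.
Read 'c': {A, E} → {C, D}.
Read 'b': {C, D} → {E}.
State S is not in {E}.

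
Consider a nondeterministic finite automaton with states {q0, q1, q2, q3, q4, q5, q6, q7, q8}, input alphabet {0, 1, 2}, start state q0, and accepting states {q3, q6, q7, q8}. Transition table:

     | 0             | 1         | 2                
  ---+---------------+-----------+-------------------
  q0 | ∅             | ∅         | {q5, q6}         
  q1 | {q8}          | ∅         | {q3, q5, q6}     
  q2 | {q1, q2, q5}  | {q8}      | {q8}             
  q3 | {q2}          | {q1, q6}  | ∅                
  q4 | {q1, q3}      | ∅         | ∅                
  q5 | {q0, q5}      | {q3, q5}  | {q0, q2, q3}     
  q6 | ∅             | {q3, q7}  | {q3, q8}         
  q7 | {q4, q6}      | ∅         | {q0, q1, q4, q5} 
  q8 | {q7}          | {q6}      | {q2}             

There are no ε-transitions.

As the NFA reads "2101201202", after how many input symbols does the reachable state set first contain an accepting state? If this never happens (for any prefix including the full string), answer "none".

Start in {q0}.
Read '2': {q0} → {q5, q6}.
None of the earlier sets intersect F, but {q5, q6} does.

1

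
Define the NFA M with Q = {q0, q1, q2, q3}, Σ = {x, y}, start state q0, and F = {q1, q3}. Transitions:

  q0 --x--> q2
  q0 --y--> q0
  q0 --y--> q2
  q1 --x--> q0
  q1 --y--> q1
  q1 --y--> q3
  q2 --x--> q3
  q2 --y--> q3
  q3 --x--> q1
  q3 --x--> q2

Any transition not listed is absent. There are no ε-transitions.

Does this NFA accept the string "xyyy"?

Start in {q0}.
Read 'x': {q0} → {q2}.
Read 'y': {q2} → {q3}.
Read 'y': {q3} → ∅.
The set is empty and remains empty for the remaining 1 symbol.
The final set ∅ contains no accepting state.

No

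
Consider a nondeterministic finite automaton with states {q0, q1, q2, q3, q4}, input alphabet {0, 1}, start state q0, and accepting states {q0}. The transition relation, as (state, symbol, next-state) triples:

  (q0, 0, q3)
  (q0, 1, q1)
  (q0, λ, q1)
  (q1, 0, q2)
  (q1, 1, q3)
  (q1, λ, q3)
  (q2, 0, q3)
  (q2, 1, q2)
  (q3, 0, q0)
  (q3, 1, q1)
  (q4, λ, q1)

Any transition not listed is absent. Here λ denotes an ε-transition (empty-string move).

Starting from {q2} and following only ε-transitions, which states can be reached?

{q2}

Begin with {q2}.
No ε-moves leave this set, so the closure equals the set itself.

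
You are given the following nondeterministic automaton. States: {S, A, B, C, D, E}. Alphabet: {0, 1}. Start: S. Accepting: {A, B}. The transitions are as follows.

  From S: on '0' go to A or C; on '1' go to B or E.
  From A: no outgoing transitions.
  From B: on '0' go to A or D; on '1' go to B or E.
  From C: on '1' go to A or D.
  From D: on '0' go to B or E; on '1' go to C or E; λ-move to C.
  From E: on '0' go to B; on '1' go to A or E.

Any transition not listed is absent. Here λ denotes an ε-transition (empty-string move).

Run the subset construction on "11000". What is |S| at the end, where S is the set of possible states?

5

Start in {S}.
Read '1': S→{B, E}; now {B, E}.
Read '1': B→{B, E}, E→{A, E}; now {A, B, E}.
Read '0': A→∅, B→{A, D}, E→{B}; union {A, B, D}; ε-closure = {A, B, C, D}.
Read '0': A→∅, B→{A, D}, C→∅, D→{B, E}; union {A, B, D, E}; ε-closure = {A, B, C, D, E}.
Read '0': A→∅, B→{A, D}, C→∅, D→{B, E}, E→{B}; union {A, B, D, E}; ε-closure = {A, B, C, D, E}.
That set has 5 states.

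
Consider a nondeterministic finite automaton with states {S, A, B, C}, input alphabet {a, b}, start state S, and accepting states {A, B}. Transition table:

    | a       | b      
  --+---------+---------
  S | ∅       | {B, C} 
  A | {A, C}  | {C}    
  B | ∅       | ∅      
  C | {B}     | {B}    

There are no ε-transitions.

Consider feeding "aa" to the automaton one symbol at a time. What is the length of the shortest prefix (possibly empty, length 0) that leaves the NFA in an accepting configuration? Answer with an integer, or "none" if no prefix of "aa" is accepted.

Start in {S}.
Read 'a': S→∅; now ∅.
The set is empty and remains empty for the remaining 1 symbol.
No reachable set along the way intersects F.

none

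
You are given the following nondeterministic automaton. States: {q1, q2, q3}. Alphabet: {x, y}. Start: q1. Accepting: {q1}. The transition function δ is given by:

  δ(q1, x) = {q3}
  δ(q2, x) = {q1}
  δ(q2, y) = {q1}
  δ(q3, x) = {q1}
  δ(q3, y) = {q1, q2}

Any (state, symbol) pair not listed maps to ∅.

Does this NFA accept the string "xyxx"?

Yes

Start in {q1}.
Read 'x': q1→{q3}; now {q3}.
Read 'y': q3→{q1, q2}; now {q1, q2}.
Read 'x': q1→{q3}, q2→{q1}; now {q1, q3}.
Read 'x': q1→{q3}, q3→{q1}; now {q1, q3}.
The final set {q1, q3} contains the accepting state q1.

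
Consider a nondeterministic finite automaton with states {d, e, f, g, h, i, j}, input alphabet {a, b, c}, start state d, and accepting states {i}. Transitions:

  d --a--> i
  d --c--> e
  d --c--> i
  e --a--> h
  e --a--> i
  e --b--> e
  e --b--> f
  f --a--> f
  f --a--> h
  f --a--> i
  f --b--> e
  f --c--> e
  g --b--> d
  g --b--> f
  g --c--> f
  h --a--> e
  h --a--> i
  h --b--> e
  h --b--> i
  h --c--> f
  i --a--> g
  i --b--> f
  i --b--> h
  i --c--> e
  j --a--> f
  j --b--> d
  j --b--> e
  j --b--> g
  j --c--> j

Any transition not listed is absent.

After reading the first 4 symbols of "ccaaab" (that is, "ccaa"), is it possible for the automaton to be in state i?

Yes

Start in {d}.
Read 'c': d→{e, i}; now {e, i}.
Read 'c': e→∅, i→{e}; now {e}.
Read 'a': e→{h, i}; now {h, i}.
Read 'a': h→{e, i}, i→{g}; now {e, g, i}.
State i is in {e, g, i}.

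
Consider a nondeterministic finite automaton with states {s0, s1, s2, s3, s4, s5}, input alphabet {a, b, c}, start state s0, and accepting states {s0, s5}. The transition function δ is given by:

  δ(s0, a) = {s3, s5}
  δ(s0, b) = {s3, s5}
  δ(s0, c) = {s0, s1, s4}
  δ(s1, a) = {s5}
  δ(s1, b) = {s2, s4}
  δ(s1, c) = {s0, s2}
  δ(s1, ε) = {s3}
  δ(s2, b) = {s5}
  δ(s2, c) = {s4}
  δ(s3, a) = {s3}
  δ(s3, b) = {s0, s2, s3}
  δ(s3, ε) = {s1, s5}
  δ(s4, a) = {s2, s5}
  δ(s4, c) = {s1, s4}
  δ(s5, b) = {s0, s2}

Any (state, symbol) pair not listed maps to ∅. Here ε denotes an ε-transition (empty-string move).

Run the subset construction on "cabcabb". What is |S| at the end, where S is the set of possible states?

Start in {s0}.
Read 'c': s0→{s0, s1, s4}; union {s0, s1, s4}; ε-closure = {s0, s1, s3, s4, s5}.
Read 'a': s0→{s3, s5}, s1→{s5}, s3→{s3}, s4→{s2, s5}, s5→∅; union {s2, s3, s5}; ε-closure = {s1, s2, s3, s5}.
Read 'b': s1→{s2, s4}, s2→{s5}, s3→{s0, s2, s3}, s5→{s0, s2}; union {s0, s2, s3, s4, s5}; ε-closure = {s0, s1, s2, s3, s4, s5}.
Read 'c': s0→{s0, s1, s4}, s1→{s0, s2}, s2→{s4}, s3→∅, s4→{s1, s4}, s5→∅; union {s0, s1, s2, s4}; ε-closure = {s0, s1, s2, s3, s4, s5}.
Read 'a': s0→{s3, s5}, s1→{s5}, s2→∅, s3→{s3}, s4→{s2, s5}, s5→∅; union {s2, s3, s5}; ε-closure = {s1, s2, s3, s5}.
Read 'b': s1→{s2, s4}, s2→{s5}, s3→{s0, s2, s3}, s5→{s0, s2}; union {s0, s2, s3, s4, s5}; ε-closure = {s0, s1, s2, s3, s4, s5}.
Read 'b': s0→{s3, s5}, s1→{s2, s4}, s2→{s5}, s3→{s0, s2, s3}, s4→∅, s5→{s0, s2}; union {s0, s2, s3, s4, s5}; ε-closure = {s0, s1, s2, s3, s4, s5}.
That set has 6 states.

6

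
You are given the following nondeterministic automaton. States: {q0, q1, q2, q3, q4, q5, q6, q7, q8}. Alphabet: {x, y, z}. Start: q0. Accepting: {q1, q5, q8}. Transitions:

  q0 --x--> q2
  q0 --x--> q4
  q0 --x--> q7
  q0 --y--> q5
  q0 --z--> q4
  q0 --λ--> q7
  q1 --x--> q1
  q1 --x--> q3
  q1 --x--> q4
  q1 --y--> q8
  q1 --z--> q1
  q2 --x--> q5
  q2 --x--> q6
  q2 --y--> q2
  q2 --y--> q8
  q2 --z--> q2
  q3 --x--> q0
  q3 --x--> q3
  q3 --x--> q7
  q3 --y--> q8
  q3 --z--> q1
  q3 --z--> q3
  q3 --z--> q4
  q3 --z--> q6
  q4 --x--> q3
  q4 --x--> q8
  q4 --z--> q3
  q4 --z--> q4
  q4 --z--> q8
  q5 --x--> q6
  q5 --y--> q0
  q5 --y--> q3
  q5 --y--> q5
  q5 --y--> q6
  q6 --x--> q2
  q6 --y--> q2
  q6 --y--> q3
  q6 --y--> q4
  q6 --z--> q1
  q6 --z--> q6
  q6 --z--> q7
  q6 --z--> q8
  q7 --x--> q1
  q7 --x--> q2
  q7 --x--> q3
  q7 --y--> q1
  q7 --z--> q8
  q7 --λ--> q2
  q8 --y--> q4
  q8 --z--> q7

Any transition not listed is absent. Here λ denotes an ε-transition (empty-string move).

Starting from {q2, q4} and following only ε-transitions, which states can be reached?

{q2, q4}

Begin with {q2, q4}.
No ε-moves leave this set, so the closure equals the set itself.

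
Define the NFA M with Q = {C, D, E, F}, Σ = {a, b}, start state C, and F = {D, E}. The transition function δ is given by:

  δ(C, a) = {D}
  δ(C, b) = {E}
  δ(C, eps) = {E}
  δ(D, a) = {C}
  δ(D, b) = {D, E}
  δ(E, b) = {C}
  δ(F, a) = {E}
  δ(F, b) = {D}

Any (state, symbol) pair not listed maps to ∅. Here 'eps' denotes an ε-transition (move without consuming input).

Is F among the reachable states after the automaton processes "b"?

Start: ε-closure({C}) = {C, E}.
Read 'b': C→{E}, E→{C}; now {C, E}.
State F is not in {C, E}.

No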